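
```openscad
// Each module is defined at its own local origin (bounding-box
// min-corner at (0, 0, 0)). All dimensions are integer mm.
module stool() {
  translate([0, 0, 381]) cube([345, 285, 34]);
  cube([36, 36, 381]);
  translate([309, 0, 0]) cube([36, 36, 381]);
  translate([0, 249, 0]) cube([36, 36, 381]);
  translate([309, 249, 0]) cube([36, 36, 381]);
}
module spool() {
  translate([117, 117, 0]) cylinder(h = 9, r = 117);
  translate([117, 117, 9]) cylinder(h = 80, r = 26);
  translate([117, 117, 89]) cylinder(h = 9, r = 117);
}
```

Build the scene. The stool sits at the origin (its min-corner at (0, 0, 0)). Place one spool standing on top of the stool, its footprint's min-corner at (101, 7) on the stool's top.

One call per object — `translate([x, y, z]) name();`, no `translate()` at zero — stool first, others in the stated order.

stool();
translate([101, 7, 415]) spool();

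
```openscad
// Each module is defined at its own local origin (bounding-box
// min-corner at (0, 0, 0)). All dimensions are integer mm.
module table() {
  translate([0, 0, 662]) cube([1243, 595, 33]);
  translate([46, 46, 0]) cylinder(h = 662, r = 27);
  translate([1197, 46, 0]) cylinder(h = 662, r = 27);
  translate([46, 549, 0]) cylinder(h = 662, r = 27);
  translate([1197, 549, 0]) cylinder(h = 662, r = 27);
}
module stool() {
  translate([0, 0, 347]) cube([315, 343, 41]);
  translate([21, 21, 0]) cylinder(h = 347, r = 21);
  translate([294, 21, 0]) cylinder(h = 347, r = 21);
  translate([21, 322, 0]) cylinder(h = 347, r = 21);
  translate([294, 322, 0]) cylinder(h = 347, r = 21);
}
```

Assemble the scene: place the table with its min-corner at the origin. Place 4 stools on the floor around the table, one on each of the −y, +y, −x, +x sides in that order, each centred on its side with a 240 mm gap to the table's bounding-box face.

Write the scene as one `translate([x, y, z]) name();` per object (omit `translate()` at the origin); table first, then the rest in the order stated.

table();
translate([464, -583, 0]) stool();
translate([464, 835, 0]) stool();
translate([-555, 126, 0]) stool();
translate([1483, 126, 0]) stool();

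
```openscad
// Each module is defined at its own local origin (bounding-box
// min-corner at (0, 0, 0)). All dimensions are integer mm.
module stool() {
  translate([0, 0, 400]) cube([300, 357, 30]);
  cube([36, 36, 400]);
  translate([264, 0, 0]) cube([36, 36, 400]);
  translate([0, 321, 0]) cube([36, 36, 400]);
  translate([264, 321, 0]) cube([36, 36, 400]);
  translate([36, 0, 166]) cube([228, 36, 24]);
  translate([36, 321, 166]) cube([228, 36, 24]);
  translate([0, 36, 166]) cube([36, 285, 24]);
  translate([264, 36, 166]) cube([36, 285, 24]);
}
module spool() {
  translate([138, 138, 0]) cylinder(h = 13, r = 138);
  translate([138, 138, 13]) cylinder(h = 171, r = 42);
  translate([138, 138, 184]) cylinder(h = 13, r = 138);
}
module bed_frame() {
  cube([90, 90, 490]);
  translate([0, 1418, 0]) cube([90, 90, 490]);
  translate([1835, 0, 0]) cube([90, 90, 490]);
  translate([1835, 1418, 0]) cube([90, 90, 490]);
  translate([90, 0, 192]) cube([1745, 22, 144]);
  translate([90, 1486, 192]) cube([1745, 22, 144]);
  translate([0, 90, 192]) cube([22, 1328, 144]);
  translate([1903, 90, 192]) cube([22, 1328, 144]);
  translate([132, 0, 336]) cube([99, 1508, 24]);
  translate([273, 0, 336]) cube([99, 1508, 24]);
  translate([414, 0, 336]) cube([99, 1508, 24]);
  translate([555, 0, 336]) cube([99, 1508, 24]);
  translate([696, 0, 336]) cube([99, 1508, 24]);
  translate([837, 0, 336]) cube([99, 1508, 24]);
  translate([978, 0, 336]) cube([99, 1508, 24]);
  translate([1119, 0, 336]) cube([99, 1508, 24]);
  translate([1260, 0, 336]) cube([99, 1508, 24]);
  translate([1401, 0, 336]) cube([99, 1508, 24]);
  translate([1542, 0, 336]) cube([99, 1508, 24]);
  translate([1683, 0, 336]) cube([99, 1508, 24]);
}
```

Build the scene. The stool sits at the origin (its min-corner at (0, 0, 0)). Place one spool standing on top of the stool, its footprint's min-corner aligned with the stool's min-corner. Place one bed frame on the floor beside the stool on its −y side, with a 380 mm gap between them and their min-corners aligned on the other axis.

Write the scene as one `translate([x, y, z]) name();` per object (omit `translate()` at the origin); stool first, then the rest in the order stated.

stool();
translate([0, 0, 430]) spool();
translate([0, -1888, 0]) bed_frame();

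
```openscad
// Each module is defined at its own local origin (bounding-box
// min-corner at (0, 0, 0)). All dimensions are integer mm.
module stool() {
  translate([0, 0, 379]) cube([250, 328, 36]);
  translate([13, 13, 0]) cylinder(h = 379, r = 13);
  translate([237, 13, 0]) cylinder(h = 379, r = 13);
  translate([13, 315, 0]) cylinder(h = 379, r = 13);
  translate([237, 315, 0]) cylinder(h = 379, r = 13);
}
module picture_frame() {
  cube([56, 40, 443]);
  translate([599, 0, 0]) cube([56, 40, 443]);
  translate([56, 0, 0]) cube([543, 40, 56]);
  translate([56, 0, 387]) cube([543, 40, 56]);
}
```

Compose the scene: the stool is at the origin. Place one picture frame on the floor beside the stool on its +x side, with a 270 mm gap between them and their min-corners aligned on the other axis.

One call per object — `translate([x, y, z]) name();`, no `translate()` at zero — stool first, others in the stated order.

stool();
translate([520, 0, 0]) picture_frame();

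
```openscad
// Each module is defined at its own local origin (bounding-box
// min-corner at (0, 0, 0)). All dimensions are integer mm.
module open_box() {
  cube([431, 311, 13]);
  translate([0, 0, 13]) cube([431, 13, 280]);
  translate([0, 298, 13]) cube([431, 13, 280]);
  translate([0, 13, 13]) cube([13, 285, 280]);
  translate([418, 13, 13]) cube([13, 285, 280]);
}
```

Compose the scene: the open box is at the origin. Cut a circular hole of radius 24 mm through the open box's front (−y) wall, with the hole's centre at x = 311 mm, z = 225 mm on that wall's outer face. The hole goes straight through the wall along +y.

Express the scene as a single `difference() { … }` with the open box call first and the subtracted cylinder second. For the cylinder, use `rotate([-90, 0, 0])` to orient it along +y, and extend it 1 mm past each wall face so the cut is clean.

difference() {
  open_box();
  translate([311, -1, 225]) rotate([-90, 0, 0]) cylinder(h = 15, r = 24);
}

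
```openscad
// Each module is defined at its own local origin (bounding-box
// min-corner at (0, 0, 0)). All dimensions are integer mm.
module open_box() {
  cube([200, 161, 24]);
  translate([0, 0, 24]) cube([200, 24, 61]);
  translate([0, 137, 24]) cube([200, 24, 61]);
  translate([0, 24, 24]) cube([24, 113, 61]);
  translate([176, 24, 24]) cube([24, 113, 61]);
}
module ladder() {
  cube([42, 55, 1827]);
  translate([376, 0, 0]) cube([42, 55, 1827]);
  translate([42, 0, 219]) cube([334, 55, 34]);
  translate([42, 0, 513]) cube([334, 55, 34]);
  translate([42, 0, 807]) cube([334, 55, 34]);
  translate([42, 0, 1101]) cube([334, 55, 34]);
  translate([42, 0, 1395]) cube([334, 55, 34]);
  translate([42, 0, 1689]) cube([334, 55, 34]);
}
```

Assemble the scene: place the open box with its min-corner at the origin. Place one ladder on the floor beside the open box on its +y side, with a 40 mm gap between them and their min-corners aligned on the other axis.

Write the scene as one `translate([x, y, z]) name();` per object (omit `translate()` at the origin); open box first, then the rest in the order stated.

open_box();
translate([0, 201, 0]) ladder();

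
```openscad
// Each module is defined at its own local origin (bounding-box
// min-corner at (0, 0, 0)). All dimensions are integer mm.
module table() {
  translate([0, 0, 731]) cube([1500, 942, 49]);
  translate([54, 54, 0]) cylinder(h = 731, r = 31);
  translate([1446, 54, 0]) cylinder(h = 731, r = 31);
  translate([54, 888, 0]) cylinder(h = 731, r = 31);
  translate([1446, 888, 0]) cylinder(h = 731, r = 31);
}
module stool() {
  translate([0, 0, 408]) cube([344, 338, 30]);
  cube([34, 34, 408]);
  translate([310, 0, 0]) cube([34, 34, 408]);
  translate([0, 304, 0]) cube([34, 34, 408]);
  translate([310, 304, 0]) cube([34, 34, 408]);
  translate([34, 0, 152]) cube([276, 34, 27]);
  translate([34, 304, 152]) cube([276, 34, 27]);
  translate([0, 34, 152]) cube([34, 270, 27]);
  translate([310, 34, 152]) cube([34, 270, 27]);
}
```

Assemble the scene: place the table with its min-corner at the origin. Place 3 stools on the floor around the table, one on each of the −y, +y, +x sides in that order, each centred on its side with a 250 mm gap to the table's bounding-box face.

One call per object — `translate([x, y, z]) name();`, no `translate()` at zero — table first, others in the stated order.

table();
translate([578, -588, 0]) stool();
translate([578, 1192, 0]) stool();
translate([1750, 302, 0]) stool();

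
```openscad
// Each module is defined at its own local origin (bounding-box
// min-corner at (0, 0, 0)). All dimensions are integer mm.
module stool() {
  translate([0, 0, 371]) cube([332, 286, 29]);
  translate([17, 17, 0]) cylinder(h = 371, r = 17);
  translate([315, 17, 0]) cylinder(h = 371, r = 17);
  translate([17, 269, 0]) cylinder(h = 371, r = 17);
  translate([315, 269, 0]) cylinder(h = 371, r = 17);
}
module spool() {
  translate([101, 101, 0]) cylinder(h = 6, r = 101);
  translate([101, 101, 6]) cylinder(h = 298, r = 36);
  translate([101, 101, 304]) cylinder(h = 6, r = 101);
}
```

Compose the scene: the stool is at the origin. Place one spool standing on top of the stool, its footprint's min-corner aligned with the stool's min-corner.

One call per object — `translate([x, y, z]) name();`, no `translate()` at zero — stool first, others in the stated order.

stool();
translate([0, 0, 400]) spool();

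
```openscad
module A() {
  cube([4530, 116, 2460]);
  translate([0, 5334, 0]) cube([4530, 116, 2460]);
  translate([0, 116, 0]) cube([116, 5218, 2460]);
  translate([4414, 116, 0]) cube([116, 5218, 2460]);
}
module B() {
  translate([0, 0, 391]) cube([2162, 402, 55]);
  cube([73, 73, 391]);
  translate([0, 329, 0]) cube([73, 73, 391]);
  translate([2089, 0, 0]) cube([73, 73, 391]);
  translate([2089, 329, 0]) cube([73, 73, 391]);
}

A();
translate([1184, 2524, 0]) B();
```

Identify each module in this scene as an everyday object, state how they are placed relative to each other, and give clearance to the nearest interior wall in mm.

A is a house frame. B is a bench. The bench sits inside the house frame, centred. The clearance to the nearest interior wall is 1068 mm.

Clearances: x = 1068, y = 2408; minimum 1068 mm.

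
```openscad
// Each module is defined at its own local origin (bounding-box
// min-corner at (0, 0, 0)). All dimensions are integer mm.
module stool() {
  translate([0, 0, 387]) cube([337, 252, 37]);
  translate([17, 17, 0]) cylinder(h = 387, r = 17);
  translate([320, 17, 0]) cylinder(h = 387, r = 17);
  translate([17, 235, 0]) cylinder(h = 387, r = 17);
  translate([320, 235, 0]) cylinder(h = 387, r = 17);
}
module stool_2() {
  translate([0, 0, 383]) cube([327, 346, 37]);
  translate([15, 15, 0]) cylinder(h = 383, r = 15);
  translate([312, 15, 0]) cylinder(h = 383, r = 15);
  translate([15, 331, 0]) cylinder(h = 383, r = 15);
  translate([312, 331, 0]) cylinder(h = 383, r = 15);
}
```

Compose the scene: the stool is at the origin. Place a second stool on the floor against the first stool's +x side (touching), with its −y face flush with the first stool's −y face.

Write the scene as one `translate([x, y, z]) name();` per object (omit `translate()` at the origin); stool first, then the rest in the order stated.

stool();
translate([337, 0, 0]) stool_2();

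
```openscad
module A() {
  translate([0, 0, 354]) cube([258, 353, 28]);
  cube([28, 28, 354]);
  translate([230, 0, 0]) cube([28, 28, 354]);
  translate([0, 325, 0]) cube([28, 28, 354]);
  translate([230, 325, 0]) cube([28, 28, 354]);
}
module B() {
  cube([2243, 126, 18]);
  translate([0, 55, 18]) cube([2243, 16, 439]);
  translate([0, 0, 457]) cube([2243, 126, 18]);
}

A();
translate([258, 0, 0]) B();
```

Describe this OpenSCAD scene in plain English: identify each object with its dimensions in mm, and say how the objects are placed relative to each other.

A is a simple wooden stool: a rectangular seat 258 mm (x) by 353 mm (y), 28 mm thick, top face at z = 382 mm, on four square legs, each 28×28 mm in cross-section. The legs rest on z = 0, each flush with a corner of the seat.

B is an I-beam lying along x, 2243 mm long. Overall section height 475 mm. Two flanges 126 mm wide (y) and 18 mm thick, one on the floor and one at the top; a web 16 mm thick runs between them, centred on the flange width.

The I-beam is against the stool's +x side, with their −y faces flush.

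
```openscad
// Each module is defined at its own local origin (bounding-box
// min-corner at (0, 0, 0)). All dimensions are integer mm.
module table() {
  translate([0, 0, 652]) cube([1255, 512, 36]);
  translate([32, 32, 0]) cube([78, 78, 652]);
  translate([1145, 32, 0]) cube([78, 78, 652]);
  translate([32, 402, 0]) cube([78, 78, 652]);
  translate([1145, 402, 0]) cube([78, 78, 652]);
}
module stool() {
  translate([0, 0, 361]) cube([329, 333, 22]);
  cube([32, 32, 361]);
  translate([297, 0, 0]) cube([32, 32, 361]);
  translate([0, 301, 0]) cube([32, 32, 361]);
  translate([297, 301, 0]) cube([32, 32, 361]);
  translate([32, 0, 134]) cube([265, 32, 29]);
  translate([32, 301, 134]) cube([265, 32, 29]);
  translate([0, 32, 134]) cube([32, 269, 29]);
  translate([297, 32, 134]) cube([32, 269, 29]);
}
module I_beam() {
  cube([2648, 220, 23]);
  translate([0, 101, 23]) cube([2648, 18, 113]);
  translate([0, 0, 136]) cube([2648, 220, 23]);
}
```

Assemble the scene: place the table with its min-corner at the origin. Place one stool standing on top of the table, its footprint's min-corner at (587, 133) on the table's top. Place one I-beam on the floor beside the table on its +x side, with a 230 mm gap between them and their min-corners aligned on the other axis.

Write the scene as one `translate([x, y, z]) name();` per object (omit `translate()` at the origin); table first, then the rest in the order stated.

table();
translate([587, 133, 688]) stool();
translate([1485, 0, 0]) I_beam();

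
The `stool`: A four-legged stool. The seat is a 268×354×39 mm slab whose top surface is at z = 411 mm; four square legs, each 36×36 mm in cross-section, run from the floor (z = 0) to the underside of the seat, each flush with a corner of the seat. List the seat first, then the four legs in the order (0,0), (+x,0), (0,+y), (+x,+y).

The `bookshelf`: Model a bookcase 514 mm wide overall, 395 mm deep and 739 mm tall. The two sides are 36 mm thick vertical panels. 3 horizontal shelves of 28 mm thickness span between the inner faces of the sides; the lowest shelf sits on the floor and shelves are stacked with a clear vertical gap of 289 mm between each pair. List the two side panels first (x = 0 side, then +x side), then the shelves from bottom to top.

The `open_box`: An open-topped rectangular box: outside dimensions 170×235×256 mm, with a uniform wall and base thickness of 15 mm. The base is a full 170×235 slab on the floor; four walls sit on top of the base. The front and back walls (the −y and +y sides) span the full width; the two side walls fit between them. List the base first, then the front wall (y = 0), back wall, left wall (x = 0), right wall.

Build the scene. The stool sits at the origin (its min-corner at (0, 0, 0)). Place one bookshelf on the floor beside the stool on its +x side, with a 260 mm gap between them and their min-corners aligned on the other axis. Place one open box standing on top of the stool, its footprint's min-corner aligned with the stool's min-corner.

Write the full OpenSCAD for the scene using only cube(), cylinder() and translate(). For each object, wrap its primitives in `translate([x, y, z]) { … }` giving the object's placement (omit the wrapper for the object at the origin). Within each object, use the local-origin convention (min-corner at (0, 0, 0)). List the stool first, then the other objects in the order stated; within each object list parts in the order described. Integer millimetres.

translate([0, 0, 372]) cube([268, 354, 39]);
cube([36, 36, 372]);
translate([232, 0, 0]) cube([36, 36, 372]);
translate([0, 318, 0]) cube([36, 36, 372]);
translate([232, 318, 0]) cube([36, 36, 372]);
translate([528, 0, 0]) {
  cube([36, 395, 739]);
  translate([478, 0, 0]) cube([36, 395, 739]);
  translate([36, 0, 0]) cube([442, 395, 28]);
  translate([36, 0, 317]) cube([442, 395, 28]);
  translate([36, 0, 634]) cube([442, 395, 28]);
}
translate([0, 0, 411]) {
  cube([170, 235, 15]);
  translate([0, 0, 15]) cube([170, 15, 241]);
  translate([0, 220, 15]) cube([170, 15, 241]);
  translate([0, 15, 15]) cube([15, 205, 241]);
  translate([155, 15, 15]) cube([15, 205, 241]);
}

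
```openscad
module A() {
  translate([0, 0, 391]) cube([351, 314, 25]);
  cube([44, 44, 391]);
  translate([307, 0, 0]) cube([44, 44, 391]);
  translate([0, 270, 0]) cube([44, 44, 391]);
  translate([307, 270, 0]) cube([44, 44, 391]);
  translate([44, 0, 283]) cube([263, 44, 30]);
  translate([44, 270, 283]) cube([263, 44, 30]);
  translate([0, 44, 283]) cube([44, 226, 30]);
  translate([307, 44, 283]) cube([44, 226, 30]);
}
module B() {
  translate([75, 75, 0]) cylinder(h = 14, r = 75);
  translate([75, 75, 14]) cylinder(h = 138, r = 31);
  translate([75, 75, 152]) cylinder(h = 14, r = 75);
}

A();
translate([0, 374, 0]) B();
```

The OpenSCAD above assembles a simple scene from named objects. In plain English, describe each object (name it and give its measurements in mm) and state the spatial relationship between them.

A is a four-legged stool. The seat is a 351×314×25 mm slab whose top surface is at z = 416 mm; four square legs, each 44×44 mm in cross-section, run from the floor (z = 0) to the underside of the seat, each flush with a corner of the seat. Four stretchers, 44 mm wide and 30 mm tall, connect adjacent legs with their undersides at z = 283 mm, each running between the inner faces of the legs it joins and aligned with the legs' outer faces on the other axis.

B is a spool: two coaxial disc flanges of radius 75 mm and thickness 14 mm, joined by a core cylinder of radius 31 mm and height 138 mm. The lower flange rests on z = 0 and the three cylinders share a vertical axis.

The spool is on the floor beside the stool on its +y side.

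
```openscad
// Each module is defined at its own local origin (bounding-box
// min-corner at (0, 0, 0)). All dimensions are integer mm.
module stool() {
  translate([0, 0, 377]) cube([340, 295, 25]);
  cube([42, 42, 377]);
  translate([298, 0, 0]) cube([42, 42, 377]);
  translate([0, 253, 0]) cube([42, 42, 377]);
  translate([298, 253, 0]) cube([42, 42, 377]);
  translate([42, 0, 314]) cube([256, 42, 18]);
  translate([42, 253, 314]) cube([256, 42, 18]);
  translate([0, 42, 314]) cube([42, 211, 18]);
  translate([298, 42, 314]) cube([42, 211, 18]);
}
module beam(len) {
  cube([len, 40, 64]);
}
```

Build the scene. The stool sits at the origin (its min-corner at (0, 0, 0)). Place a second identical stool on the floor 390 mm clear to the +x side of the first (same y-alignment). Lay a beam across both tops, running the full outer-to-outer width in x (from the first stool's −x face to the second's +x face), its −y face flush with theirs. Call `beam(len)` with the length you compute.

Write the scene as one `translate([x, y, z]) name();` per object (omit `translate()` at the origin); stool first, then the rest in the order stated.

stool();
translate([730, 0, 0]) stool();
translate([0, 0, 402]) beam(1070);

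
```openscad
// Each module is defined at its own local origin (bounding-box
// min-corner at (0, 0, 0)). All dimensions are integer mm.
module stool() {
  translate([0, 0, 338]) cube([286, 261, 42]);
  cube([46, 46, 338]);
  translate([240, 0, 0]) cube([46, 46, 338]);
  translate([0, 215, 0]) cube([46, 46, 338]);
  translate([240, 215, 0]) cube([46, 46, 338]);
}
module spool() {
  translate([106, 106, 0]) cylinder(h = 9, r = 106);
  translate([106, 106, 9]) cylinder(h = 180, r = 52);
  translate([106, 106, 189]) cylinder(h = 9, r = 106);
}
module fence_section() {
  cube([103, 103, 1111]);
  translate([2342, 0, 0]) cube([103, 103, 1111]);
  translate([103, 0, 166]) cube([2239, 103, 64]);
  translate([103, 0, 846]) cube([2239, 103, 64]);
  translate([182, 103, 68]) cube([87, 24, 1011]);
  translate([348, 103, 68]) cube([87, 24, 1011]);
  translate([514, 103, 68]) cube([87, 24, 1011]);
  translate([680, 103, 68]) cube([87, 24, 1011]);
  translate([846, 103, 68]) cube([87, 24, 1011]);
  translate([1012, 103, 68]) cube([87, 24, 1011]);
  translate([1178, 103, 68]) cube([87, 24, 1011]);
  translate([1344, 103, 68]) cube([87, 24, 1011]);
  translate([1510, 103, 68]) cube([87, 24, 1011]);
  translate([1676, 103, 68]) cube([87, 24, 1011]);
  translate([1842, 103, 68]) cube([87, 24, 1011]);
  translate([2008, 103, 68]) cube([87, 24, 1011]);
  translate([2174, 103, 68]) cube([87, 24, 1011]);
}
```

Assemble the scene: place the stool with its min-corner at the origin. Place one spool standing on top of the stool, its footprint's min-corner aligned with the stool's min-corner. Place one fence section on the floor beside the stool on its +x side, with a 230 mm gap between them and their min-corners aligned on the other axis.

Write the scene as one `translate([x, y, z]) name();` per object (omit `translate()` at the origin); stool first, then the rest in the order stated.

stool();
translate([0, 0, 380]) spool();
translate([516, 0, 0]) fence_section();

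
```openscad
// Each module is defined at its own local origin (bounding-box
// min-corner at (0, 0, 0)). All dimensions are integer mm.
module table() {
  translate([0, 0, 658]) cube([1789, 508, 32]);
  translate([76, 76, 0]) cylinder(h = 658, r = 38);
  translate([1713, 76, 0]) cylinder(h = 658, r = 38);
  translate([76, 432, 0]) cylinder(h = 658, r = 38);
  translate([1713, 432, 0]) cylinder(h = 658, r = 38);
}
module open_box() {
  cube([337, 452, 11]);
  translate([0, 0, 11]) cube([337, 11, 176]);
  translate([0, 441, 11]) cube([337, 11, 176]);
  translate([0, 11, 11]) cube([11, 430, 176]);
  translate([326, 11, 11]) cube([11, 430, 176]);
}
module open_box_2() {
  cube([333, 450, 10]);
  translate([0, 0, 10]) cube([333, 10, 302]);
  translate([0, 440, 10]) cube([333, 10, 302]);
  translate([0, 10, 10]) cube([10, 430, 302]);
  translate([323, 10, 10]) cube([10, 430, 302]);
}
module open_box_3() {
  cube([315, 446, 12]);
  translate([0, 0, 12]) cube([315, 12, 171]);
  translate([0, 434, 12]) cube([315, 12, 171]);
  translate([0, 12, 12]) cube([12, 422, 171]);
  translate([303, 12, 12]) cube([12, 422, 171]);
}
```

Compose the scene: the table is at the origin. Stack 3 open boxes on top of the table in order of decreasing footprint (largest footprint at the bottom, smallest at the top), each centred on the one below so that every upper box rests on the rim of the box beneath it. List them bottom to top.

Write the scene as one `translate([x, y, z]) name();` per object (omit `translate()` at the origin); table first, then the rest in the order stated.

table();
translate([726, 28, 690]) open_box();
translate([728, 29, 877]) open_box_2();
translate([737, 31, 1189]) open_box_3();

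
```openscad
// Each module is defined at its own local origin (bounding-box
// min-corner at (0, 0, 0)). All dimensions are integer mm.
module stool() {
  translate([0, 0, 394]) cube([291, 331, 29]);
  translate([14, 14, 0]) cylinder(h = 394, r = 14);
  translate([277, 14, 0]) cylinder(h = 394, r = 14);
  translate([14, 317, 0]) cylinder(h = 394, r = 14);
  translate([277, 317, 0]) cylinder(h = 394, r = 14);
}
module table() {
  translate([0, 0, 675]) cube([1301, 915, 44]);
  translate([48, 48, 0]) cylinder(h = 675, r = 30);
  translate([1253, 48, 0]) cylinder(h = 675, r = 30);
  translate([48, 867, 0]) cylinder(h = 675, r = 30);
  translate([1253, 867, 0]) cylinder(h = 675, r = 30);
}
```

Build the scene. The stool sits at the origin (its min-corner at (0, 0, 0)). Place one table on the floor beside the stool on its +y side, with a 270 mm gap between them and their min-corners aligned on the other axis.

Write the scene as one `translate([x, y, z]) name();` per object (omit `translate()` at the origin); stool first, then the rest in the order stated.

stool();
translate([0, 601, 0]) table();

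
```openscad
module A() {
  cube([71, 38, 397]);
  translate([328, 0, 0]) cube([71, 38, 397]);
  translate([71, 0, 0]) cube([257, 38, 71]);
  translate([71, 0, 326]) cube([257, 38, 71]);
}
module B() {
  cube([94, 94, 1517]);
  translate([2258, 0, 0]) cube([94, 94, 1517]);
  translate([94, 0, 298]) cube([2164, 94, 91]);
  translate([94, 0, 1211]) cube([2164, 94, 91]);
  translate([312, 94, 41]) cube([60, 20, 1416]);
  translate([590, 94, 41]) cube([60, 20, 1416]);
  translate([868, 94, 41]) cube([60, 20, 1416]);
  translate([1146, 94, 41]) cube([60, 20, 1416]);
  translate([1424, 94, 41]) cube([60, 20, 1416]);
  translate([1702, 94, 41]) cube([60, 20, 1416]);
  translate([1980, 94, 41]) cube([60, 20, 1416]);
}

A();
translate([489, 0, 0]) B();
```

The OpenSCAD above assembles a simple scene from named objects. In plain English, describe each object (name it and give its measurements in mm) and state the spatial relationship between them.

A is a rectangular picture frame lying in the x–z plane (depth along y). The opening is 257 mm wide (x) by 255 mm tall (z), surrounded by a border 71 mm wide on all four sides. The frame is 38 mm deep and is made of two full-height vertical stiles with two horizontal rails fitted between them.

B is a fence section. Two 94×94 mm posts, 1517 mm tall, stand on the floor with a clear span of 2164 mm between their inner faces. Two horizontal rails of 94×91 mm section span the gap between the posts with their undersides at z = 298 mm and z = 1211 mm, flush with the posts' −y face. 7 pickets, each 60 mm wide, 20 mm thick and 1416 mm tall, are fixed to the +y face of the rails with their bottoms at z = 41 mm, evenly spaced across the span with equal gaps (rounded down to the nearest mm) at the −x end and between each pair — any rounding remainder accumulates at the +x end.

The fence section is on the floor beside the picture frame on its +x side.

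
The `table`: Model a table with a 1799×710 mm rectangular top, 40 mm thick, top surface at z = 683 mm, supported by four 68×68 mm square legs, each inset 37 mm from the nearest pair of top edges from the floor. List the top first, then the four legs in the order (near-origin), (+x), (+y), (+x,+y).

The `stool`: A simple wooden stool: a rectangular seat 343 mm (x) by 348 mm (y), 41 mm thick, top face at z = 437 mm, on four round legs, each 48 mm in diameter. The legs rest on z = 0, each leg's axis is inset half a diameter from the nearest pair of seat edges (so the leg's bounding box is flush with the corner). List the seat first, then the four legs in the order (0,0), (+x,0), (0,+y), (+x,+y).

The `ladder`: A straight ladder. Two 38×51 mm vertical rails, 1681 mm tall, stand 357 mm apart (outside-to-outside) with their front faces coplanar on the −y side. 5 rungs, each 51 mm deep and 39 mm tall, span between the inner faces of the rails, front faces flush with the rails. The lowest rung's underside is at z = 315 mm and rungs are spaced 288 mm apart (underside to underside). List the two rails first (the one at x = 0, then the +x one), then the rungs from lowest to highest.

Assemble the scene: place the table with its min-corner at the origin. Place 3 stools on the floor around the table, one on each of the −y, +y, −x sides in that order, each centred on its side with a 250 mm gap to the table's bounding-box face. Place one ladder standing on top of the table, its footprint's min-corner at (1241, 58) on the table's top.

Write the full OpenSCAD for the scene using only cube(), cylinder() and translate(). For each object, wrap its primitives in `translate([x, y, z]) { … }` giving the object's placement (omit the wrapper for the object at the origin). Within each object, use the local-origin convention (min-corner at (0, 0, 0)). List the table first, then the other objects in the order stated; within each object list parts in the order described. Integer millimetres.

translate([0, 0, 643]) cube([1799, 710, 40]);
translate([37, 37, 0]) cube([68, 68, 643]);
translate([1694, 37, 0]) cube([68, 68, 643]);
translate([37, 605, 0]) cube([68, 68, 643]);
translate([1694, 605, 0]) cube([68, 68, 643]);
translate([728, -598, 0]) {
  translate([0, 0, 396]) cube([343, 348, 41]);
  translate([24, 24, 0]) cylinder(h = 396, r = 24);
  translate([319, 24, 0]) cylinder(h = 396, r = 24);
  translate([24, 324, 0]) cylinder(h = 396, r = 24);
  translate([319, 324, 0]) cylinder(h = 396, r = 24);
}
translate([728, 960, 0]) {
  translate([0, 0, 396]) cube([343, 348, 41]);
  translate([24, 24, 0]) cylinder(h = 396, r = 24);
  translate([319, 24, 0]) cylinder(h = 396, r = 24);
  translate([24, 324, 0]) cylinder(h = 396, r = 24);
  translate([319, 324, 0]) cylinder(h = 396, r = 24);
}
translate([-593, 181, 0]) {
  translate([0, 0, 396]) cube([343, 348, 41]);
  translate([24, 24, 0]) cylinder(h = 396, r = 24);
  translate([319, 24, 0]) cylinder(h = 396, r = 24);
  translate([24, 324, 0]) cylinder(h = 396, r = 24);
  translate([319, 324, 0]) cylinder(h = 396, r = 24);
}
translate([1241, 58, 683]) {
  cube([38, 51, 1681]);
  translate([319, 0, 0]) cube([38, 51, 1681]);
  translate([38, 0, 315]) cube([281, 51, 39]);
  translate([38, 0, 603]) cube([281, 51, 39]);
  translate([38, 0, 891]) cube([281, 51, 39]);
  translate([38, 0, 1179]) cube([281, 51, 39]);
  translate([38, 0, 1467]) cube([281, 51, 39]);
}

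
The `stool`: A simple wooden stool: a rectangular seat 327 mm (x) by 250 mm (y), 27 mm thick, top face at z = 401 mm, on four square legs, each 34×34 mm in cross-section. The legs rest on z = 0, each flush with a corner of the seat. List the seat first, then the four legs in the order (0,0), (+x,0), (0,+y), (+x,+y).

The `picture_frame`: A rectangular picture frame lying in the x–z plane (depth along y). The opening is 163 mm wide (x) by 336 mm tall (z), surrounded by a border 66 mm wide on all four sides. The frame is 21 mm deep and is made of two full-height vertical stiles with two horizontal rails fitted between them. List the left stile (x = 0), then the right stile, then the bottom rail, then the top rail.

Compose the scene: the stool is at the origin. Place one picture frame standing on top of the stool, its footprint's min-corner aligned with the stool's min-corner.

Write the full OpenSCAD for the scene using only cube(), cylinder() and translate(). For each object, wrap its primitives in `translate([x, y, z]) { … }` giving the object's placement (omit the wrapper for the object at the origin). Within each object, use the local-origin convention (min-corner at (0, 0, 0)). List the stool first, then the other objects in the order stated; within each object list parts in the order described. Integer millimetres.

translate([0, 0, 374]) cube([327, 250, 27]);
cube([34, 34, 374]);
translate([293, 0, 0]) cube([34, 34, 374]);
translate([0, 216, 0]) cube([34, 34, 374]);
translate([293, 216, 0]) cube([34, 34, 374]);
translate([0, 0, 401]) {
  cube([66, 21, 468]);
  translate([229, 0, 0]) cube([66, 21, 468]);
  translate([66, 0, 0]) cube([163, 21, 66]);
  translate([66, 0, 402]) cube([163, 21, 66]);
}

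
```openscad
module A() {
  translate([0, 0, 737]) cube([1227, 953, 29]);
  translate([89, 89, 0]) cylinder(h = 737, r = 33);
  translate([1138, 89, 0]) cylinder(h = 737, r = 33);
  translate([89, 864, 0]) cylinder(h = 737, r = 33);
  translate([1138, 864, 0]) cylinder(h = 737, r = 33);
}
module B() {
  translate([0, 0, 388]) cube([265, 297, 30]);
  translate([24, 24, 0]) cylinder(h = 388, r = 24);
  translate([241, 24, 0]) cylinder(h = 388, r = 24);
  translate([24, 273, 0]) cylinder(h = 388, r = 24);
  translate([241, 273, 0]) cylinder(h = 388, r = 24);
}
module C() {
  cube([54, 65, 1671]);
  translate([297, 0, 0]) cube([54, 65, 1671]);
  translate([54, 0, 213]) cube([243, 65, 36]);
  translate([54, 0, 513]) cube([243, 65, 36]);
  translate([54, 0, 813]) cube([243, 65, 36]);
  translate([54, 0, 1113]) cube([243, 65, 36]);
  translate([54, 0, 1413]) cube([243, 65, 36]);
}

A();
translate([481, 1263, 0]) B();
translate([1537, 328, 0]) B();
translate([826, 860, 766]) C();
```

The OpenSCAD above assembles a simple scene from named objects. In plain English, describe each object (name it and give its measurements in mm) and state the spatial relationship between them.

A is a table with a 1227×953 mm rectangular top, 29 mm thick, top surface at z = 766 mm, supported by four round legs of 66 mm diameter, each leg's bounding box inset 56 mm from the nearest pair of top edges, running from the floor.

B is a four-legged stool. The seat is a 265×297×30 mm slab whose top surface is at z = 418 mm; four round legs, each 48 mm in diameter, run from the floor (z = 0) to the underside of the seat, each leg's axis is inset half a diameter from the nearest pair of seat edges (so the leg's bounding box is flush with the corner).

C is a wooden ladder with two side rails of 54×65 mm section and 1671 mm height, set 351 mm apart overall. Between them run 5 rectangular rungs (65 mm deep, 36 mm thick), front faces flush with the rails' −y face. The bottom of the first rung is 213 mm above the floor and each subsequent rung is 300 mm higher than the one below.

Two stools sit around the table at the +y, +x sides. The ladder is on top of the table.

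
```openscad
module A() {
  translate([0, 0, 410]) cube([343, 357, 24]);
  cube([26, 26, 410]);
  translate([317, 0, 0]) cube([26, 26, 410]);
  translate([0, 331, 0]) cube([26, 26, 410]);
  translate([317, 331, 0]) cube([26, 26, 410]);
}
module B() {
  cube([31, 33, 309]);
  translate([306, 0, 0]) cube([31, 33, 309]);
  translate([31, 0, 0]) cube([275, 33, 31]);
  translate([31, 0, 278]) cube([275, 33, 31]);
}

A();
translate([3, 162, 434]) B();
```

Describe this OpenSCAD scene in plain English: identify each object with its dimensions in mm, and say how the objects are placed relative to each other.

A is a four-legged stool. The seat is a 343×357×24 mm slab whose top surface is at z = 434 mm; four square legs, each 26×26 mm in cross-section, run from the floor (z = 0) to the underside of the seat, each flush with a corner of the seat.

B is a picture frame with a 275×247 mm rectangular opening (x by z) and a uniform 31 mm border on every side. Frame depth is 33 mm along y. It is built from two vertical stiles running the full outside height and two horizontal rails spanning the gap between the stiles.

The picture frame is on top of the stool, centred.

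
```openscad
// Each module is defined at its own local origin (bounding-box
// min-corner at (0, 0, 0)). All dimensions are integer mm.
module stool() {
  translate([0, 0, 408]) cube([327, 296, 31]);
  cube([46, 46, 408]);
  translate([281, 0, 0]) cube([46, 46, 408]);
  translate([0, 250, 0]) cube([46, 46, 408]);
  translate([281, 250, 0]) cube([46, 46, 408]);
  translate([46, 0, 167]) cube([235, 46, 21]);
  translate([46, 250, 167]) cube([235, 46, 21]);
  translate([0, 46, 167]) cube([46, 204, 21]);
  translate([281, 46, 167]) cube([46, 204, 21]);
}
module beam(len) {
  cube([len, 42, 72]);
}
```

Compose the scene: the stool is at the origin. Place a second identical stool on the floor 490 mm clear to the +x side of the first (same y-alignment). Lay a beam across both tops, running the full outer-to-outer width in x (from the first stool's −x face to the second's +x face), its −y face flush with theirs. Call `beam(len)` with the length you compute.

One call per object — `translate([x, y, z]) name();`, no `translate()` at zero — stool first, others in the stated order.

stool();
translate([817, 0, 0]) stool();
translate([0, 0, 439]) beam(1144);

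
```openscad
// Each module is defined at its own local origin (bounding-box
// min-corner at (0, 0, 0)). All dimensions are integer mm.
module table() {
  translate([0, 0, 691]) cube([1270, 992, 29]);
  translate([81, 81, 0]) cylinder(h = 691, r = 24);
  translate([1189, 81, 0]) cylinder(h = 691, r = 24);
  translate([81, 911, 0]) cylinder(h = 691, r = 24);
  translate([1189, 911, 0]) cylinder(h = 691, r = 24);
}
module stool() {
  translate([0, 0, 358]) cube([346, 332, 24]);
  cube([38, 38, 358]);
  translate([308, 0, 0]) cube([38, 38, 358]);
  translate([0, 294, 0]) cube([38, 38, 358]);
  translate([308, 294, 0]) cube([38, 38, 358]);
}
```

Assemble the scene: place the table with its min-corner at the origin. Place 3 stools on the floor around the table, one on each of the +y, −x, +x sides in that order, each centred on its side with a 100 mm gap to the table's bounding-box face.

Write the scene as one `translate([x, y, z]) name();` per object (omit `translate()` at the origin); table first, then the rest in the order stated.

table();
translate([462, 1092, 0]) stool();
translate([-446, 330, 0]) stool();
translate([1370, 330, 0]) stool();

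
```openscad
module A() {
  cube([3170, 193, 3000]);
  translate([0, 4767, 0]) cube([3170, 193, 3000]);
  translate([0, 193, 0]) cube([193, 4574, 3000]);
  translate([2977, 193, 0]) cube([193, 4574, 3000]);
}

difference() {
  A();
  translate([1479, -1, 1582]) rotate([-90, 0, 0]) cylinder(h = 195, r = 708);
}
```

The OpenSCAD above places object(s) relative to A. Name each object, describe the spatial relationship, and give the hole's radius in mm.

A is a house frame. The house frame has a circular hole through its front wall. The hole's radius is 708 mm.

The subtracted cylinder has r = 708 mm.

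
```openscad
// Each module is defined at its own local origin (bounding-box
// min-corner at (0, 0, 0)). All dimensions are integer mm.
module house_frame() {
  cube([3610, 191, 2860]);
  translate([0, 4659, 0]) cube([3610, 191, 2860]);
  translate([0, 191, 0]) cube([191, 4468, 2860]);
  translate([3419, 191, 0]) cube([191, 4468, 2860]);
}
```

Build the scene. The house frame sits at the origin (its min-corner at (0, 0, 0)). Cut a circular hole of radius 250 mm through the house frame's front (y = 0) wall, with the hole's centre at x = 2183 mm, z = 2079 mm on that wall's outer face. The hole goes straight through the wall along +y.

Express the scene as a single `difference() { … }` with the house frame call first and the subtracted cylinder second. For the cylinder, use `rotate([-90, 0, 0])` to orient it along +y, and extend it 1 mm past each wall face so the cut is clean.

difference() {
  house_frame();
  translate([2183, -1, 2079]) rotate([-90, 0, 0]) cylinder(h = 193, r = 250);
}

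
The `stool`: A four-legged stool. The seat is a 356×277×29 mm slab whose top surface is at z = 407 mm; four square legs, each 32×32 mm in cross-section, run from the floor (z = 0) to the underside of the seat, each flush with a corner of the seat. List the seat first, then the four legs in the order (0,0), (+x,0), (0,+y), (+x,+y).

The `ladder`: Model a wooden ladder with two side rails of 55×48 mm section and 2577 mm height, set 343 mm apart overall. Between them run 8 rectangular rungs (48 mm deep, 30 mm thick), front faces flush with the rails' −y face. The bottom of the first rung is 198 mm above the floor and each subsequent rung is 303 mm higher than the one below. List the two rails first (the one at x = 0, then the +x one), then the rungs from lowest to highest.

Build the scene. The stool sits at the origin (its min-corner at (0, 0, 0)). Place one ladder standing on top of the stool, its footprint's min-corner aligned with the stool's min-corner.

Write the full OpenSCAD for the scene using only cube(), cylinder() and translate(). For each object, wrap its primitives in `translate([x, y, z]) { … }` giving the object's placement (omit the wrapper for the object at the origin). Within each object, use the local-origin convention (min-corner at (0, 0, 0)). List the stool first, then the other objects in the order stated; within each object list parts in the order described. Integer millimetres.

translate([0, 0, 378]) cube([356, 277, 29]);
cube([32, 32, 378]);
translate([324, 0, 0]) cube([32, 32, 378]);
translate([0, 245, 0]) cube([32, 32, 378]);
translate([324, 245, 0]) cube([32, 32, 378]);
translate([0, 0, 407]) {
  cube([55, 48, 2577]);
  translate([288, 0, 0]) cube([55, 48, 2577]);
  translate([55, 0, 198]) cube([233, 48, 30]);
  translate([55, 0, 501]) cube([233, 48, 30]);
  translate([55, 0, 804]) cube([233, 48, 30]);
  translate([55, 0, 1107]) cube([233, 48, 30]);
  translate([55, 0, 1410]) cube([233, 48, 30]);
  translate([55, 0, 1713]) cube([233, 48, 30]);
  translate([55, 0, 2016]) cube([233, 48, 30]);
  translate([55, 0, 2319]) cube([233, 48, 30]);
}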